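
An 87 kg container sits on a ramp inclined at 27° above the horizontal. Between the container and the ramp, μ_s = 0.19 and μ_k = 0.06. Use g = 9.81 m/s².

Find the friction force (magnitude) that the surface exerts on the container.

Perpendicular to the surface, N = m g cos θ = 87·9.81·cos 27° = 760.4 N.
For equilibrium along the incline, friction must balance the weight component: f = m g sin θ = 387.5 N up the slope.
The static-friction ceiling is μ_s N = 0.19 × 760.4 = 144.5 N.
Since |387.5| > 144.5 N, static friction cannot hold it; the container slides down the incline and kinetic friction applies: f = μ_k N = 0.06 × 760.4 = 45.6 N.

f ≈ 45.6 N (up the incline)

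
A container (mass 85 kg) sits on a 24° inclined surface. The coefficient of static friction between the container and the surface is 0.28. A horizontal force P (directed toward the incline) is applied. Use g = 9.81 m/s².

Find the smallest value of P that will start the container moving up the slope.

P ≈ 691 N

At impending motion up the slope, friction acts down-slope at its limit: f = μ_s N.
Perpendicular to the incline: N = m g cos θ + P sin θ.
Along the incline: P cos θ = m g sin θ + μ_s N = m g sin θ + μ_s (m g cos θ + P sin θ).
Solving, P (cos θ − μ_s sin θ) = m g (sin θ + μ_s cos θ), so P = 85×9.81×(sin 24° + 0.28 cos 24°)/(cos 24° − 0.28 sin 24°) = 834×0.6625/0.7997 = 691 N.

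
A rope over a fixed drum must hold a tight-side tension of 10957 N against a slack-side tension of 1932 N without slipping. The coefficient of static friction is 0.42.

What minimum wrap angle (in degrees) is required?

β_min ≈ 237°

T₂/T₁ = e^{μβ} → β = ln(T₂/T₁)/μ.
β = ln(10957/1932)/0.42 = 1.735/0.42 = 4.132 rad.
In degrees: β = 4.132 × 180/π = 237°.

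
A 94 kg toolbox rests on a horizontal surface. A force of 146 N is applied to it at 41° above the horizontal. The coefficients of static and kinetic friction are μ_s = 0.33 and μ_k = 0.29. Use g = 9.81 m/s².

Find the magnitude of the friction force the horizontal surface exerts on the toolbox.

The vertical component of P reduces the normal force: N = m g − P sin α = 922.1 − 95.78 = 826.4 N.
Horizontally, friction must balance P cos α = 110.2 N.
The static-friction limit is μ_s N = 272.7 N.
Since 110.2 N does not exceed the limit, the toolbox stays at rest and f = 110 N.

f ≈ 110 N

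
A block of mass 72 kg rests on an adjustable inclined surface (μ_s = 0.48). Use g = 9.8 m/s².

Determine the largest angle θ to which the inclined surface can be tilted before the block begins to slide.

At the slip threshold, m g sin θ = μ_s · m g cos θ, so tan θ = μ_s.
θ_max = arctan(0.48) = 25.6°.

θ_max ≈ 25.6°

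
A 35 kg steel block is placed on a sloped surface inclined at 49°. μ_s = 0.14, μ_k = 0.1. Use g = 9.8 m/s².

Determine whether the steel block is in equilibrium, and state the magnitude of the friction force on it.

f ≈ 22.5 N

N = m g cos θ = 225 N.
Down-slope weight component: m g sin θ = 259 N.
μ_s N = 31.5 N.
259 > 31.5 N, so it slides; kinetic friction f = μ_k N = 0.1×225 = 22.5 N.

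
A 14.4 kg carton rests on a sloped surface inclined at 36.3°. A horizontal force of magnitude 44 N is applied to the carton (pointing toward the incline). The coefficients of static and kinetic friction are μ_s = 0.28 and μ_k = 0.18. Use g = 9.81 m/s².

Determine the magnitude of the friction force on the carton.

f ≈ 25.2 N (up the incline)

Normal direction: N = m g cos θ + P sin θ = 139.9 N.
Along the incline, the net driving force (taking up-slope positive) is P cos θ − m g sin θ = 35.46 − 83.63 = -48.17 N, so equilibrium requires friction f = 48.17 N (up-slope).
The limit of static friction is μ_s N = 39.17 N.
|f_req| = 48.17 > 39.17 N → the carton slides down the incline; f = μ_k N = 0.18 × 139.9 = 25.2 N.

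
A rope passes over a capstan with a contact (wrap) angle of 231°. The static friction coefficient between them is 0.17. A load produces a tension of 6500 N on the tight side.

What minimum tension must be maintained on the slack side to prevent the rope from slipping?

T_min ≈ 3280 N

Capstan equation at impending slip: T_tight/T_slack = e^{μβ}.
β = 231° = 4.032 rad; e^{μβ} = e^{0.17×4.032} = 1.985.
T_slack = T_tight / e^{μβ} = 6500 / 1.985 = 3280 N.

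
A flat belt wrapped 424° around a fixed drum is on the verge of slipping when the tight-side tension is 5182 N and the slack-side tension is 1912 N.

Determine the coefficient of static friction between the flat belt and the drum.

T₂/T₁ = e^{μβ} → μ = ln(T₂/T₁)/β.
β = 424° = 7.4 rad.
μ = ln(5182/1912)/7.4 = ln(2.71)/7.4 = 0.135.

μ ≈ 0.135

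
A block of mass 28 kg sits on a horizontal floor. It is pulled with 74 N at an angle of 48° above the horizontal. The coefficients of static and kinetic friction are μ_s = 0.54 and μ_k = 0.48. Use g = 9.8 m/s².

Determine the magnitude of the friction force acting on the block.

N = m g − P sin α = 274.4 − 74×sin 48° = 219.4 N.
For equilibrium, f = P cos α = 74×cos 48° = 49.52 N.
μ_s N = 0.54 × 219.4 = 118.5 N.
Since 49.52 N does not exceed the limit, the block stays at rest and f = 49.5 N.

f ≈ 49.5 N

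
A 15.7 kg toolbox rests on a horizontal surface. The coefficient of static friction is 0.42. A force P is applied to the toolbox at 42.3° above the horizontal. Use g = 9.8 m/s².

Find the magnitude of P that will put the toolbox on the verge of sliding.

N = m g − P sin α (the pull lifts the toolbox).
At impending slip, P cos α = μ_s N = μ_s (m g − P sin α).
Solving: P (cos α + μ_s sin α) = μ_s m g → P = 0.42×154/(cos 42.3° + 0.42 sin 42.3°) = 64.6/1.022 = 63.2 N.

P ≈ 63.2 N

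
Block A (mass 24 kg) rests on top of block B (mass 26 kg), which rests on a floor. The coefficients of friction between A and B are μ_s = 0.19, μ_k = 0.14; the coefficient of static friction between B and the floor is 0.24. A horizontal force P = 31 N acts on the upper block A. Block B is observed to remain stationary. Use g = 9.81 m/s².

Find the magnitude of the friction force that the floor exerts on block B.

f ≈ 31 N

Between the blocks, N₁ = m_A g = 235.4 N.
So the A–B interface can sustain at most μ_s N₁ = 44.73 N of static friction.
P = 31 N is within that limit, so A and B move together (both at rest); the A–B friction is simply f₁ = P = 31 N.
By Newton's third law B feels 31 N forward from A. With B stationary, the floor's static friction on B balances it: f₂ = 31 N (well within μ_s(m_A+m_B)g = 117.7 N).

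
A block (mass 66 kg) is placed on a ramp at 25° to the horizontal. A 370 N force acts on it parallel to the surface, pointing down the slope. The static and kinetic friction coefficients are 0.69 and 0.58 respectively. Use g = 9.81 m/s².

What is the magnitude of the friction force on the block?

f ≈ 340 N (up the incline)

The normal reaction is N = m g cos θ = 586.8 N.
Parallel to the incline, ΣF = 0 gives f = m g sin θ + P = 273.6 + 370 = 643.6 N (up-slope positive).
Maximum static friction available: μ_s N = 0.69 × 586.8 = 404.9 N.
|643.6| exceeds 404.9 N, so the block slips down-slope; friction is kinetic, f = μ_k N = 0.58×586.8 = 340 N.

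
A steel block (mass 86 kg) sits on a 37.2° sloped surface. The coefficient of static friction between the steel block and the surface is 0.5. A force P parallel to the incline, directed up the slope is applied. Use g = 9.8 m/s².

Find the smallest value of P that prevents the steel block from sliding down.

The steel block tends to slide down (tan θ > μ_s), so at the point of impending slip friction acts up-slope at its limit: f = μ_s N.
P is parallel to the surface, so N = m g cos θ = 671 N.
Along the incline: P + μ_s N = m g sin θ, so P = 510 − 0.5×671 = 174 N.

P_min ≈ 174 N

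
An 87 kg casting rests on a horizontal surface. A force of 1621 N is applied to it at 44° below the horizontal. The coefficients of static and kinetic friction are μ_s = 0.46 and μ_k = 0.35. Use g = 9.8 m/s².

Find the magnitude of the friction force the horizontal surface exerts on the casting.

f ≈ 693 N

The vertical component of P adds to the normal force: N = m g + P sin α = 852.6 + 1126 = 1979 N.
Horizontally, friction must balance P cos α = 1166 N.
μ_s N = 0.46 × 1979 = 910.2 N.
The required friction exceeds μ_s N, so the casting moves and f = μ_k N = 693 N.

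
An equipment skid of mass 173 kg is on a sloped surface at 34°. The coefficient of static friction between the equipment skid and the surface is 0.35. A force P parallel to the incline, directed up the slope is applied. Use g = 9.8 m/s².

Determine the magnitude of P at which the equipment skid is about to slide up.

At impending motion up the slope, friction acts down-slope at its limit: f = μ_s N.
P is parallel to the surface, so N = m g cos θ = 1410 N.
Along the incline: P = m g sin θ + μ_s N = 948 + 0.35×1410 = 1440 N.

P ≈ 1440 N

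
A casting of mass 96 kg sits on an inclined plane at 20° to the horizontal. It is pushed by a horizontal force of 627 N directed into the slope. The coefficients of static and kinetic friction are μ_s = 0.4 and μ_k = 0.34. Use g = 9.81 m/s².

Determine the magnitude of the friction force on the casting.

Normal direction: N = m g cos θ + P sin θ = 1099 N.
Along the incline, the net driving force (taking up-slope positive) is P cos θ − m g sin θ = 589.2 − 322.1 = 267.1 N, so equilibrium requires friction f = -267.1 N (down-slope).
Maximum static friction: μ_s N = 0.4 × 1099 = 439.8 N.
|f_req| = 267.1 ≤ 439.8 N → the casting is in equilibrium; friction equals the required value.

f ≈ 267 N (down the incline)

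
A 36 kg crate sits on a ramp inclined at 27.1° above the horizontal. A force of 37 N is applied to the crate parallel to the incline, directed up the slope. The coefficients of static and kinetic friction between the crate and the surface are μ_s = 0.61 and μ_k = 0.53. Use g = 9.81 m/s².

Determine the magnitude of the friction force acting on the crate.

Perpendicular to the surface, N = m g cos θ = 36·9.81·cos 27.1° = 314.4 N.
The friction needed for equilibrium is m g sin θ − P = 160.9 − 37 = 123.9 N, measured positive up-slope.
Static friction can supply at most μ_s N = 191.8 N.
Since |123.9| ≤ 191.8 N, the crate remains in static equilibrium and friction takes exactly the required value.

f ≈ 124 N (up the incline)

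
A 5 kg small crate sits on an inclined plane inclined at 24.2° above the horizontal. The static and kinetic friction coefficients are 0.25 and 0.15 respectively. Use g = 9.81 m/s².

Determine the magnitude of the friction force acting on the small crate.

Perpendicular to the surface, N = m g cos θ = 5·9.81·cos 24.2° = 44.74 N.
Along the slope the weight component is m g sin θ = 20.11 N; friction must supply exactly this, acting up-slope.
The static-friction ceiling is μ_s N = 0.25 × 44.74 = 11.18 N.
|20.11| exceeds 11.18 N, so the small crate slips down-slope; friction is kinetic, f = μ_k N = 0.15×44.74 = 6.71 N.

f ≈ 6.71 N (up the incline)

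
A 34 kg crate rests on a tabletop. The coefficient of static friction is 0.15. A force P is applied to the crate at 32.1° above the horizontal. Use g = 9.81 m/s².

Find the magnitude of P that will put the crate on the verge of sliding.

N = m g − P sin α (the pull lifts the crate).
At impending slip, P cos α = μ_s N = μ_s (m g − P sin α).
Solving: P (cos α + μ_s sin α) = μ_s m g → P = 0.15×334/(cos 32.1° + 0.15 sin 32.1°) = 50/0.9268 = 54 N.

P ≈ 54 N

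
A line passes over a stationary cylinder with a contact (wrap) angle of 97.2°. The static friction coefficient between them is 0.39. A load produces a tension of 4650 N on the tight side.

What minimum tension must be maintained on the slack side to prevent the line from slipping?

T_min ≈ 2400 N

Capstan equation at impending slip: T_tight/T_slack = e^{μβ}.
β = 97.2° = 1.696 rad; e^{μβ} = e^{0.39×1.696} = 1.938.
T_slack = T_tight / e^{μβ} = 4650 / 1.938 = 2400 N.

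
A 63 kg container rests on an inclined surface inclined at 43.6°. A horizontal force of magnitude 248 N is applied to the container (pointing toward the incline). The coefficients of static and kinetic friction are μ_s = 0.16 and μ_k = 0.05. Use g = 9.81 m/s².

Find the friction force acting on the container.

f ≈ 30.9 N (up the incline)

The horizontal push has a component P sin θ into the surface, so N = m g cos θ + P sin θ = 447.6 + 171 = 618.6 N.
Along the incline, the net driving force (taking up-slope positive) is P cos θ − m g sin θ = 179.6 − 426.2 = -246.6 N, so equilibrium requires friction f = 246.6 N (up-slope).
Maximum static friction: μ_s N = 0.16 × 618.6 = 98.97 N.
|f_req| = 246.6 > 98.97 N → the container slides down the incline; f = μ_k N = 0.05 × 618.6 = 30.9 N.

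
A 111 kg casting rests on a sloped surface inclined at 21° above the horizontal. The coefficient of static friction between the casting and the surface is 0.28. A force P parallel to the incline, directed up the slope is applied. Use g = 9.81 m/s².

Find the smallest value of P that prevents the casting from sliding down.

The casting tends to slide down (tan θ > μ_s), so at the point of impending slip friction acts up-slope at its limit: f = μ_s N.
P is parallel to the surface, so N = m g cos θ = 1020 N.
Along the incline: P + μ_s N = m g sin θ, so P = 390 − 0.28×1020 = 106 N.

P_min ≈ 106 N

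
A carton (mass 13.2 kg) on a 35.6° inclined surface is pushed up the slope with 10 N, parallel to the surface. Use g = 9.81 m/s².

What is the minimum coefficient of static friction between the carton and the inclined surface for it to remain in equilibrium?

μ_s,min ≈ 0.621

N = m g cos θ = 105.3 N.
Friction must make up the shortfall along the incline: f = m g sin θ − P = 75.38 − 10 = 65.38 N.
At the threshold f = μ_s N, so μ_s,min = 65.38/105.3 = 0.621.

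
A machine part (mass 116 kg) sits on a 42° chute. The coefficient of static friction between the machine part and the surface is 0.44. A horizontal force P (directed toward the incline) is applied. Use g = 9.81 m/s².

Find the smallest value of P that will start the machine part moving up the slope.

P ≈ 2530 N

At impending motion up the slope, friction acts down-slope at its limit: f = μ_s N.
Perpendicular to the incline: N = m g cos θ + P sin θ.
Along the incline: P cos θ = m g sin θ + μ_s N = m g sin θ + μ_s (m g cos θ + P sin θ).
Solving, P (cos θ − μ_s sin θ) = m g (sin θ + μ_s cos θ), so P = 116×9.81×(sin 42° + 0.44 cos 42°)/(cos 42° − 0.44 sin 42°) = 1140×0.9961/0.4487 = 2530 N.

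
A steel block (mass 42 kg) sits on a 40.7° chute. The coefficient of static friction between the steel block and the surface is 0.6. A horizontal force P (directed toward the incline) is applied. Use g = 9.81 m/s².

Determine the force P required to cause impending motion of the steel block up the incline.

P ≈ 1240 N

At impending motion up the slope, friction acts down-slope at its limit: f = μ_s N.
Perpendicular to the incline: N = m g cos θ + P sin θ.
Along the incline: P cos θ = m g sin θ + μ_s N = m g sin θ + μ_s (m g cos θ + P sin θ).
Solving, P (cos θ − μ_s sin θ) = m g (sin θ + μ_s cos θ), so P = 42×9.81×(sin 40.7° + 0.6 cos 40.7°)/(cos 40.7° − 0.6 sin 40.7°) = 412×1.107/0.3669 = 1240 N.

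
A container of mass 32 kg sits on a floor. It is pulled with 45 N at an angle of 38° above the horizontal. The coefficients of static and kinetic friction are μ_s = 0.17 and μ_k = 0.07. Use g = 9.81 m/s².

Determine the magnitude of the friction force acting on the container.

f ≈ 35.5 N

The vertical component of P reduces the normal force: N = m g − P sin α = 313.9 − 27.7 = 286.2 N.
The horizontal driving force is P cos α = 35.46 N, so equilibrium needs friction f = 35.46 N.
μ_s N = 0.17 × 286.2 = 48.66 N.
Since 35.46 N does not exceed the limit, the container stays at rest and f = 35.5 N.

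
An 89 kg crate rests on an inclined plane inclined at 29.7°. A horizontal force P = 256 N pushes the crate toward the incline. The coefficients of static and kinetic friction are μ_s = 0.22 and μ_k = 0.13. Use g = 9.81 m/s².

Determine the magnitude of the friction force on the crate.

f ≈ 115 N (up the incline)

Resolve perpendicular to the incline: N = m g cos θ + P sin θ = 89×9.81×cos 29.7° + 256×sin 29.7° = 885.2 N.
Along the incline, the net driving force (taking up-slope positive) is P cos θ − m g sin θ = 222.4 − 432.6 = -210.2 N, so equilibrium requires friction f = 210.2 N (up-slope).
Maximum static friction: μ_s N = 0.22 × 885.2 = 194.8 N.
The required 210.2 N exceeds the static limit, so the crate slides down-slope and f = μ_k N = 0.13×885.2 = 115 N.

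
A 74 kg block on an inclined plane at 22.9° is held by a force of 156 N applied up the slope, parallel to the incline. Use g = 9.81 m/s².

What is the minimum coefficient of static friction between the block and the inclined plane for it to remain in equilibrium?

N = m g cos θ = 668.7 N.
Friction must make up the shortfall along the incline: f = m g sin θ − P = 282.5 − 156 = 126.5 N.
At the threshold f = μ_s N, so μ_s,min = 126.5/668.7 = 0.189.

μ_s,min ≈ 0.189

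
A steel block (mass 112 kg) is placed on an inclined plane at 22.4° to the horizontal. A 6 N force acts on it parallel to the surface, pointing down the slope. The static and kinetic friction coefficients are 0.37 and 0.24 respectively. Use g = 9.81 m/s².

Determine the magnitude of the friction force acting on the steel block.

f ≈ 244 N (up the incline)

Normal force: N = m g cos θ = 112 × 9.81 × cos 22.4° = 1016 N.
Parallel to the incline, ΣF = 0 gives f = m g sin θ + P = 418.7 + 6 = 424.7 N (up-slope positive).
Static friction can supply at most μ_s N = 375.9 N.
|424.7| exceeds 375.9 N, so the steel block slips down-slope; friction is kinetic, f = μ_k N = 0.24×1016 = 244 N.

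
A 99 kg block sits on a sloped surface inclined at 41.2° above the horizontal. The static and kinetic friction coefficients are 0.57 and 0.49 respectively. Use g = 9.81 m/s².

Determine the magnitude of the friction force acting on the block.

Perpendicular to the surface, N = m g cos θ = 99·9.81·cos 41.2° = 730.7 N.
Along the slope the weight component is m g sin θ = 639.7 N; friction must supply exactly this, acting up-slope.
The static-friction ceiling is μ_s N = 0.57 × 730.7 = 416.5 N.
|639.7| exceeds 416.5 N, so the block slips down-slope; friction is kinetic, f = μ_k N = 0.49×730.7 = 358 N.

f ≈ 358 N (up the incline)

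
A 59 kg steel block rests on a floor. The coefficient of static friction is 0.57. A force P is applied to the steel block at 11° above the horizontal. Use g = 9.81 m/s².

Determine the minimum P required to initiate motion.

N = m g − P sin α (the pull lifts the steel block).
At impending slip, P cos α = μ_s N = μ_s (m g − P sin α).
Solving: P (cos α + μ_s sin α) = μ_s m g → P = 0.57×579/(cos 11° + 0.57 sin 11°) = 330/1.09 = 303 N.

P ≈ 303 N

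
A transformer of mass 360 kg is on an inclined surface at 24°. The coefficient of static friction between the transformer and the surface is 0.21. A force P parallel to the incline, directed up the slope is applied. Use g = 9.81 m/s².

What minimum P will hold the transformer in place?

P_min ≈ 759 N

The transformer tends to slide down (tan θ > μ_s), so at the point of impending slip friction acts up-slope at its limit: f = μ_s N.
P is parallel to the surface, so N = m g cos θ = 3230 N.
Along the incline: P + μ_s N = m g sin θ, so P = 1440 − 0.21×3230 = 759 N.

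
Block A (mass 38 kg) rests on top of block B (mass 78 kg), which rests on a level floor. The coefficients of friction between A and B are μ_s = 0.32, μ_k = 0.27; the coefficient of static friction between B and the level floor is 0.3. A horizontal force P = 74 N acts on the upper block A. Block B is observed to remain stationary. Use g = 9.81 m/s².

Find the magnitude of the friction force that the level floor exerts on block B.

The normal force B exerts on A is simply A's weight, N₁ = 372.8 N.
So the A–B interface can sustain at most μ_s N₁ = 119.3 N of static friction.
Since P = 74 N ≤ 119.3 N, A does not slip on B; friction on A equals P = 74 N.
By Newton's third law B feels 74 N forward from A. With B stationary, the floor's static friction on B balances it: f₂ = 74 N (well within μ_s(m_A+m_B)g = 341.4 N).

f ≈ 74 N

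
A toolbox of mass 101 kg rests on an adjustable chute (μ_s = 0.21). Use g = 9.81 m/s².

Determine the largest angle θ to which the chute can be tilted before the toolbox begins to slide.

θ_max ≈ 11.9°

At the slip threshold, m g sin θ = μ_s · m g cos θ, so tan θ = μ_s.
θ_max = arctan(0.21) = 11.9°.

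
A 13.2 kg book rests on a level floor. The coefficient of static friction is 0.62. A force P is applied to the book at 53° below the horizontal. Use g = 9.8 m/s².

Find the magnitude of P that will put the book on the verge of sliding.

P ≈ 752 N

N = m g + P sin α (the push presses the book into the level floor).
At impending slip, P cos α = μ_s N = μ_s (m g + P sin α).
Solving: P (cos α − μ_s sin α) = μ_s m g → P = 0.62×129/(cos 53° − 0.62 sin 53°) = 80.2/0.1067 = 752 N.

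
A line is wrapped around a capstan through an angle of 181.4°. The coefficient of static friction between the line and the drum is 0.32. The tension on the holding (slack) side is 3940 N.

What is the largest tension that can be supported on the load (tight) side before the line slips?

At impending slip the capstan equation gives T₂/T₁ = e^{μβ} with β in radians.
β = 181.4° × π/180 = 3.166 rad.
e^{μβ} = e^{0.32×3.166} = 2.754.
T₂ = T₁ · e^{μβ} = 3940 × 2.754 = 10900 N.

T_max ≈ 10900 N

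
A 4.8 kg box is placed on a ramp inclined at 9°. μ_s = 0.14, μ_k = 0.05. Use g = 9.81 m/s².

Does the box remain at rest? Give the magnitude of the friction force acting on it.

f ≈ 2.33 N

N = m g cos θ = 46.5 N.
Down-slope weight component: m g sin θ = 7.37 N.
μ_s N = 6.51 N.
7.37 > 6.51 N, so it slides; kinetic friction f = μ_k N = 0.05×46.5 = 2.33 N.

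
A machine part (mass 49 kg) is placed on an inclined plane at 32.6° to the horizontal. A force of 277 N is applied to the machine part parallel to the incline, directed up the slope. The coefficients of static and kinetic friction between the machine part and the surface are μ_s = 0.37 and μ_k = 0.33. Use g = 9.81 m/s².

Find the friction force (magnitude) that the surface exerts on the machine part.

Perpendicular to the surface, N = m g cos θ = 49·9.81·cos 32.6° = 405 N.
Parallel to the incline, ΣF = 0 gives f = m g sin θ − P = 259 − 277 = -18.02 N (up-slope positive).
Static friction can supply at most μ_s N = 149.8 N.
Since |-18.02| ≤ 149.8 N, static friction is sufficient; f equals the required value, not μ_s N.

f ≈ 18 N (down the incline)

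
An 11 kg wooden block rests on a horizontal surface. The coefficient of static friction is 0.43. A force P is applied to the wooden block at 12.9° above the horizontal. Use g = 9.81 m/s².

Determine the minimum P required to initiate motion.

P ≈ 43.3 N

N = m g − P sin α (the pull lifts the wooden block).
At impending slip, P cos α = μ_s N = μ_s (m g − P sin α).
Solving: P (cos α + μ_s sin α) = μ_s m g → P = 0.43×108/(cos 12.9° + 0.43 sin 12.9°) = 46.4/1.071 = 43.3 N.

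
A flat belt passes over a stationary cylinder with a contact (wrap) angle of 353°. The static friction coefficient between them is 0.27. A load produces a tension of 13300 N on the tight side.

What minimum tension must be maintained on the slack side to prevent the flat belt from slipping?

T_min ≈ 2520 N

Capstan equation at impending slip: T_tight/T_slack = e^{μβ}.
β = 353° = 6.161 rad; e^{μβ} = e^{0.27×6.161} = 5.278.
T_slack = T_tight / e^{μβ} = 13300 / 5.278 = 2520 N.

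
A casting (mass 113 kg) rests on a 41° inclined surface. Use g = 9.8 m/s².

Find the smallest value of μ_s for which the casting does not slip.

At the slip threshold m g sin θ = μ_s m g cos θ, so μ_s,min = tan θ.
μ_s,min = tan 41° = 0.869.

μ_s,min ≈ 0.869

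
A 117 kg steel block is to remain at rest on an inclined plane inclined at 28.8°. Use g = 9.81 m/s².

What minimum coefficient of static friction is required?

At the slip threshold m g sin θ = μ_s m g cos θ, so μ_s,min = tan θ.
μ_s,min = tan 28.8° = 0.55.

μ_s,min ≈ 0.55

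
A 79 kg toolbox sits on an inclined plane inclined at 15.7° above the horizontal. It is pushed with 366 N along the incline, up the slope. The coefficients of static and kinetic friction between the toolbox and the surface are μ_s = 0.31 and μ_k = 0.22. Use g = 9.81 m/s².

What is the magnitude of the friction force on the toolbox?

f ≈ 156 N (down the incline)

Normal force: N = m g cos θ = 79 × 9.81 × cos 15.7° = 746.1 N.
The friction needed for equilibrium is m g sin θ − P = 209.7 − 366 = -156.3 N, measured positive up-slope.
Maximum static friction available: μ_s N = 0.31 × 746.1 = 231.3 N.
Since |-156.3| ≤ 231.3 N, no slip — friction simply equals what equilibrium demands.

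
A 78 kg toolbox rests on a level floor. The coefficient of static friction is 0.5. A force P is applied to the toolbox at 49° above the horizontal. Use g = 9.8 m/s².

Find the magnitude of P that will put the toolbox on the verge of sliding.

P ≈ 370 N

N = m g − P sin α (the pull lifts the toolbox).
At impending slip, P cos α = μ_s N = μ_s (m g − P sin α).
Solving: P (cos α + μ_s sin α) = μ_s m g → P = 0.5×764/(cos 49° + 0.5 sin 49°) = 382/1.033 = 370 N.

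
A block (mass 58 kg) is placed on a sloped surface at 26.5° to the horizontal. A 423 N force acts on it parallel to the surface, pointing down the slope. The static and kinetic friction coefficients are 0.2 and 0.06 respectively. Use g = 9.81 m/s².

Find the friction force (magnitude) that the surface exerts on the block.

Perpendicular to the surface, N = m g cos θ = 58·9.81·cos 26.5° = 509.2 N.
The friction needed for equilibrium is m g sin θ + P = 253.9 + 423 = 676.9 N, measured positive up-slope.
The static-friction ceiling is μ_s N = 0.2 × 509.2 = 101.8 N.
Since |676.9| > 101.8 N, static friction cannot hold it; the block slides down the incline and kinetic friction applies: f = μ_k N = 0.06 × 509.2 = 30.6 N.

f ≈ 30.6 N (up the incline)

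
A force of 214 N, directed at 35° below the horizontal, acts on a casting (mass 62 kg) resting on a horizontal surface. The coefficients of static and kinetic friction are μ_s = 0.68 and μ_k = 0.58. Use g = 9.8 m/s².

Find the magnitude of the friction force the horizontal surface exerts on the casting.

f ≈ 175 N

N = m g + P sin α = 607.6 + 214×sin 35° = 730.3 N.
Horizontally, friction must balance P cos α = 175.3 N.
μ_s N = 0.68 × 730.3 = 496.6 N.
Since 175.3 N does not exceed the limit, the casting stays at rest and f = 175 N.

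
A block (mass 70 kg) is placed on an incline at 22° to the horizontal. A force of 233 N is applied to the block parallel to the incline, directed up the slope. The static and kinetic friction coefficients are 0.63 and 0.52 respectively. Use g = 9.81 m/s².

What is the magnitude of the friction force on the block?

f ≈ 24.2 N (up the incline)

The normal reaction is N = m g cos θ = 636.7 N.
The friction needed for equilibrium is m g sin θ − P = 257.2 − 233 = 24.24 N, measured positive up-slope.
Static friction can supply at most μ_s N = 401.1 N.
Since |24.24| ≤ 401.1 N, the block remains in static equilibrium and friction takes exactly the required value.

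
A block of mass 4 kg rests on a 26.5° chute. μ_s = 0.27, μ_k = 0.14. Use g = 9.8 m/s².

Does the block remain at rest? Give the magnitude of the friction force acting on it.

f ≈ 4.91 N

N = m g cos θ = 35.1 N.
Down-slope weight component: m g sin θ = 17.5 N.
μ_s N = 9.47 N.
17.5 > 9.47 N, so it slides; kinetic friction f = μ_k N = 0.14×35.1 = 4.91 N.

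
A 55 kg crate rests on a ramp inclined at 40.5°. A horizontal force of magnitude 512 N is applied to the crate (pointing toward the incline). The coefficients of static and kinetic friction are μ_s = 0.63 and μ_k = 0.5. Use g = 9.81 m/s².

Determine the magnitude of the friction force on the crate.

f ≈ 38.9 N (down the incline)

The horizontal push has a component P sin θ into the surface, so N = m g cos θ + P sin θ = 410.3 + 332.5 = 742.8 N.
Parallel to the incline: P cos θ − m g sin θ = 389.3 − 350.4 = 38.92 N; the friction needed to balance this is 38.92 N acting down the slope.
The limit of static friction is μ_s N = 468 N.
Since 38.92 N is within the 468 N limit, the crate stays put and friction is exactly 38.9 N.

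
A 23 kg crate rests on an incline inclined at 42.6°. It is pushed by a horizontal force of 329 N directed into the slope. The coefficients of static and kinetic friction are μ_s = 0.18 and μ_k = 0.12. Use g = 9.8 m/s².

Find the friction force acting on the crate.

Resolve perpendicular to the incline: N = m g cos θ + P sin θ = 23×9.8×cos 42.6° + 329×sin 42.6° = 388.6 N.
Parallel to the incline: P cos θ − m g sin θ = 242.2 − 152.6 = 89.61 N; the friction needed to balance this is 89.61 N acting down the slope.
Maximum static friction: μ_s N = 0.18 × 388.6 = 69.95 N.
The required 89.61 N exceeds the static limit, so the crate slides up-slope and f = μ_k N = 0.12×388.6 = 46.6 N.

f ≈ 46.6 N (down the incline)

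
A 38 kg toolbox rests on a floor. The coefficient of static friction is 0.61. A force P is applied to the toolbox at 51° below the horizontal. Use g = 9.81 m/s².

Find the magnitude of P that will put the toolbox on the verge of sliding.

P ≈ 1460 N

N = m g + P sin α (the push presses the toolbox into the floor).
At impending slip, P cos α = μ_s N = μ_s (m g + P sin α).
Solving: P (cos α − μ_s sin α) = μ_s m g → P = 0.61×373/(cos 51° − 0.61 sin 51°) = 227/0.1553 = 1460 N.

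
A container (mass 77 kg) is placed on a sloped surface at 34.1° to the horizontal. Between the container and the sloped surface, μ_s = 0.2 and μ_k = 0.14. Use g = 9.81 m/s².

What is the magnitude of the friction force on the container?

Normal force: N = m g cos θ = 77 × 9.81 × cos 34.1° = 625.5 N.
For equilibrium along the incline, friction must balance the weight component: f = m g sin θ = 423.5 N up the slope.
Static friction can supply at most μ_s N = 125.1 N.
Since |423.5| > 125.1 N, static friction cannot hold it; the container slides down the incline and kinetic friction applies: f = μ_k N = 0.14 × 625.5 = 87.6 N.

f ≈ 87.6 N (up the incline)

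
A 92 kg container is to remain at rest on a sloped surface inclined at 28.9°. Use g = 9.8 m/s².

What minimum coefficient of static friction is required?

μ_s,min ≈ 0.552

At the slip threshold m g sin θ = μ_s m g cos θ, so μ_s,min = tan θ.
μ_s,min = tan 28.9° = 0.552.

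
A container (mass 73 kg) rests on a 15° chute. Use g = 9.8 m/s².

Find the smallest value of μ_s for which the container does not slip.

At the slip threshold m g sin θ = μ_s m g cos θ, so μ_s,min = tan θ.
μ_s,min = tan 15° = 0.268.

μ_s,min ≈ 0.268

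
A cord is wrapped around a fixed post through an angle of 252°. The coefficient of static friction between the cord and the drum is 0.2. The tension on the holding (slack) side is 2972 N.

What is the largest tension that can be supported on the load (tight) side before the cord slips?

T_max ≈ 7160 N

At impending slip the capstan equation gives T₂/T₁ = e^{μβ} with β in radians.
β = 252° × π/180 = 4.398 rad.
e^{μβ} = e^{0.2×4.398} = 2.41.
T₂ = T₁ · e^{μβ} = 2972 × 2.41 = 7160 N.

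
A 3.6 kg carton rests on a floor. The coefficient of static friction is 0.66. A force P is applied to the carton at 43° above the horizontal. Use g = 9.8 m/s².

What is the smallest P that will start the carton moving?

P ≈ 19.7 N

N = m g − P sin α (the pull lifts the carton).
At impending slip, P cos α = μ_s N = μ_s (m g − P sin α).
Solving: P (cos α + μ_s sin α) = μ_s m g → P = 0.66×35.3/(cos 43° + 0.66 sin 43°) = 23.3/1.181 = 19.7 N.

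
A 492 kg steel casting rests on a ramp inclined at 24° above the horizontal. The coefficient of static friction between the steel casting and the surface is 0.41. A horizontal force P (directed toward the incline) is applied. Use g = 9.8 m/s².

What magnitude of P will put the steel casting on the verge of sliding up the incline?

At impending motion up the slope, friction acts down-slope at its limit: f = μ_s N.
Perpendicular to the incline: N = m g cos θ + P sin θ.
Along the incline: P cos θ = m g sin θ + μ_s N = m g sin θ + μ_s (m g cos θ + P sin θ).
Solving, P (cos θ − μ_s sin θ) = m g (sin θ + μ_s cos θ), so P = 492×9.8×(sin 24° + 0.41 cos 24°)/(cos 24° − 0.41 sin 24°) = 4820×0.7813/0.7468 = 5040 N.

P ≈ 5040 N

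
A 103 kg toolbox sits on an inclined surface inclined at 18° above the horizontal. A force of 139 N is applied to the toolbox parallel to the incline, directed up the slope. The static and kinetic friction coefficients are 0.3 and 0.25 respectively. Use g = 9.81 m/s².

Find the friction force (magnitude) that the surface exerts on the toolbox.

f ≈ 173 N (up the incline)

Perpendicular to the surface, N = m g cos θ = 103·9.81·cos 18° = 961 N.
The friction needed for equilibrium is m g sin θ − P = 312.2 − 139 = 173.2 N, measured positive up-slope.
Static friction can supply at most μ_s N = 288.3 N.
Since |173.2| ≤ 288.3 N, the toolbox remains in static equilibrium and friction takes exactly the required value.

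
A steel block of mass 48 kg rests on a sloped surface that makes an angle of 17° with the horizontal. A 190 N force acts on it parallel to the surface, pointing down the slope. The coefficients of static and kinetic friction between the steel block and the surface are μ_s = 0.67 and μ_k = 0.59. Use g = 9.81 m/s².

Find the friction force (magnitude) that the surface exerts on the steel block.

f ≈ 266 N (up the incline)

The normal reaction is N = m g cos θ = 450.3 N.
For equilibrium along the incline the friction force must supply f = m g sin θ + P = 137.7 + 190 = 327.7 N (positive meaning up-slope).
Static friction can supply at most μ_s N = 301.7 N.
Since |327.7| > 301.7 N, static friction cannot hold it; the steel block slides down the incline and kinetic friction applies: f = μ_k N = 0.59 × 450.3 = 266 N.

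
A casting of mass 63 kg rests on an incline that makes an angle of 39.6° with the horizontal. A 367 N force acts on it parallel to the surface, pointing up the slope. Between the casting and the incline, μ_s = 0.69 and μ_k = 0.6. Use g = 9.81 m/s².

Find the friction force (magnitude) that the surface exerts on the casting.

Perpendicular to the surface, N = m g cos θ = 63·9.81·cos 39.6° = 476.2 N.
Parallel to the incline, ΣF = 0 gives f = m g sin θ − P = 393.9 − 367 = 26.95 N (up-slope positive).
Maximum static friction available: μ_s N = 0.69 × 476.2 = 328.6 N.
Since |26.95| ≤ 328.6 N, no slip — friction simply equals what equilibrium demands.

f ≈ 26.9 N (up the incline)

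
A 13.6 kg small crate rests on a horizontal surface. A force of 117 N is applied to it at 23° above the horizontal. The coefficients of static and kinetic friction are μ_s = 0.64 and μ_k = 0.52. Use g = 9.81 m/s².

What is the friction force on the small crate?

N = m g − P sin α = 133.4 − 117×sin 23° = 87.7 N.
The horizontal driving force is P cos α = 107.7 N, so equilibrium needs friction f = 107.7 N.
μ_s N = 0.64 × 87.7 = 56.13 N.
The required friction exceeds μ_s N, so the small crate moves and f = μ_k N = 45.6 N.

f ≈ 45.6 N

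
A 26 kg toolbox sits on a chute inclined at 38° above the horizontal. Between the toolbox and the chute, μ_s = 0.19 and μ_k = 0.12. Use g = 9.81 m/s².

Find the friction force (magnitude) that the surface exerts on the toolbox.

Perpendicular to the surface, N = m g cos θ = 26·9.81·cos 38° = 201 N.
Along the slope the weight component is m g sin θ = 157 N; friction must supply exactly this, acting up-slope.
Maximum static friction available: μ_s N = 0.19 × 201 = 38.19 N.
Since |157| > 38.19 N, static friction cannot hold it; the toolbox slides down the incline and kinetic friction applies: f = μ_k N = 0.12 × 201 = 24.1 N.

f ≈ 24.1 N (up the incline)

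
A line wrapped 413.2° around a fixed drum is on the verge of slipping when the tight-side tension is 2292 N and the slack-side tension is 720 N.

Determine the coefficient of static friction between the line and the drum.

T₂/T₁ = e^{μβ} → μ = ln(T₂/T₁)/β.
β = 413.2° = 7.212 rad.
μ = ln(2292/720)/7.212 = ln(3.183)/7.212 = 0.161.

μ ≈ 0.161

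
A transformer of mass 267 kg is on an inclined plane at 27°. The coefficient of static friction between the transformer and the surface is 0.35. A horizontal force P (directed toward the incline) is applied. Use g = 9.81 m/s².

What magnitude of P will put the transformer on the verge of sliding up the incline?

P ≈ 2740 N

At impending motion up the slope, friction acts down-slope at its limit: f = μ_s N.
Perpendicular to the incline: N = m g cos θ + P sin θ.
Along the incline: P cos θ = m g sin θ + μ_s N = m g sin θ + μ_s (m g cos θ + P sin θ).
Solving, P (cos θ − μ_s sin θ) = m g (sin θ + μ_s cos θ), so P = 267×9.81×(sin 27° + 0.35 cos 27°)/(cos 27° − 0.35 sin 27°) = 2620×0.7658/0.7321 = 2740 N.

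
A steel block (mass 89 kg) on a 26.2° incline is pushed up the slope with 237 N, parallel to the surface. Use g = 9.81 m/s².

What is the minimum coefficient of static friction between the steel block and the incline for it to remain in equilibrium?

N = m g cos θ = 783.4 N.
Friction must make up the shortfall along the incline: f = m g sin θ − P = 385.5 − 237 = 148.5 N.
At the threshold f = μ_s N, so μ_s,min = 148.5/783.4 = 0.19.

μ_s,min ≈ 0.19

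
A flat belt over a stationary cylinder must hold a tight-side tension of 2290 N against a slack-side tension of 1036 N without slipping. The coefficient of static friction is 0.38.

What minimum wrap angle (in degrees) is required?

β_min ≈ 120°

T₂/T₁ = e^{μβ} → β = ln(T₂/T₁)/μ.
β = ln(2290/1036)/0.38 = 0.7932/0.38 = 2.087 rad.
In degrees: β = 2.087 × 180/π = 120°.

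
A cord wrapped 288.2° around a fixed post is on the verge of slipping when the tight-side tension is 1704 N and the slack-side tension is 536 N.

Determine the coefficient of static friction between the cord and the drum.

T₂/T₁ = e^{μβ} → μ = ln(T₂/T₁)/β.
β = 288.2° = 5.03 rad.
μ = ln(1704/536)/5.03 = ln(3.179)/5.03 = 0.23.

μ ≈ 0.23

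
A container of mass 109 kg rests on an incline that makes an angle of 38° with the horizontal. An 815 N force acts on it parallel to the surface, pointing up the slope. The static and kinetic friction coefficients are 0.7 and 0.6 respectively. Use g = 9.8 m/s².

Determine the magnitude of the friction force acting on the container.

Perpendicular to the surface, N = m g cos θ = 109·9.8·cos 38° = 841.8 N.
For equilibrium along the incline the friction force must supply f = m g sin θ − P = 657.6 − 815 = -157.4 N (positive meaning up-slope).
Maximum static friction available: μ_s N = 0.7 × 841.8 = 589.2 N.
Since |-157.4| ≤ 589.2 N, static friction is sufficient; f equals the required value, not μ_s N.

f ≈ 157 N (down the incline)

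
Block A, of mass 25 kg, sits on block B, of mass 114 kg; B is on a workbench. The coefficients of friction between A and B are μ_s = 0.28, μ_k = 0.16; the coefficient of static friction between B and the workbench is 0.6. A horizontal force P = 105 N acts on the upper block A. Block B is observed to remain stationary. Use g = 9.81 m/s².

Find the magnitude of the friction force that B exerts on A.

Between the blocks, N₁ = m_A g = 245.2 N.
Maximum static friction on A from B: μ_s N₁ = 0.28×245.2 = 68.67 N.
P = 105 N exceeds that limit, so A slips over B and the interface friction becomes kinetic: f₁ = μ_k N₁ = 0.16×245.2 = 39.2 N.
By Newton's third law B feels 39.2 N forward from A. With B stationary, the floor's static friction on B balances it: f₂ = 39.2 N (well within μ_s(m_A+m_B)g = 818.2 N).

f ≈ 39.2 N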